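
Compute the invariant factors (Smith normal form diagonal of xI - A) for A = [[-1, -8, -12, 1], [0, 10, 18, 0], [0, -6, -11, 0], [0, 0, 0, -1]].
The Jordan structure of A has elementary divisors (x + 2), (x + 1)^2, (x - 1). Arranging the block sizes at each eigenvalue in decreasing order and taking row products gives the invariant factors.

Invariant factors (smallest first, each dividing the next): (x - 1)(x + 1)^2(x + 2).

Check: the last factor (x - 1)(x + 1)^2(x + 2) is the minimal polynomial, and the product (x - 1)(x + 1)^2(x + 2) is the characteristic polynomial.

(x - 1)(x + 1)^2(x + 2)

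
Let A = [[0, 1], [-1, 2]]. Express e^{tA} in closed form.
A has Jordan form J = [[1, 1], [0, 1]] with A = PJP^{-1}, so e^{tA} = P e^{tJ} P^{-1}.

For a Jordan block J_k(λ), e^{tJ_k(λ)} = e^{λt} · (I + tN + t^2 N^2/2! + ... + t^{k-1} N^{k-1}/(k-1)!) where N is the nilpotent superdiagonal part.

Assembling the blocks and conjugating back gives the entries of e^{tA} as shown above.

e^{tA} = [[(1 - t)*e^{t}, t*e^{t}], [-t*e^{t}, (t + 1)*e^{t}]]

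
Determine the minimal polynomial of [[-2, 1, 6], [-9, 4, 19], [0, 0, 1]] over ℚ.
m_A(x) = (x - 1)^3

The characteristic polynomial factors as (x - 1)^3. The minimal polynomial is ∏(x - λ)^{k_λ} where k_λ is the size of the largest Jordan block at λ.

For λ = 1: rank(A - I) = 2, and the largest Jordan block has size 3 (the smallest k with rank((A - I)^k) = rank((A - I)^(k+1))).

So m_A(x) = (x - 1)^3.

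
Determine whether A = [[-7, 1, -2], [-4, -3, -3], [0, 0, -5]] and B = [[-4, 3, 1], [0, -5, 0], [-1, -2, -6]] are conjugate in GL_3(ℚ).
Yes.

Two matrices over a field are similar if and only if they have the same invariant factors.

Both A and B have characteristic polynomial (x + 5)^3 and minimal polynomial (x + 5)^3. Computing further, both have invariant factors (x + 5)^3. Hence A and B are similar.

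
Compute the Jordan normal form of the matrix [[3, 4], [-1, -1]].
J = [[1, 1], [0, 1]]

The characteristic polynomial is det(xI - A) = (x - 1)^2, so the eigenvalues are 1 (algebraic multiplicity 2).

For λ = 1: rank(A - I) = 1, rank((A - I)^2) = 0. The eigenspace has dimension 2 - 1 = 1, so there is 1 Jordan block; the rank sequence gives block sizes [2].

Assembling the blocks gives the Jordan form J above.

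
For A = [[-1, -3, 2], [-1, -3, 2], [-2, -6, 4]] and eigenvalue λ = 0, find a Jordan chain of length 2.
We seek v_1 ∈ ker(A^2) \ ker(A), then set v_{i+1} = A v_i.

One such chain is v_1 = [[0, 1, 2]]^T, v_2 = [[1, 1, 2]]^T. Check: A v_2 = [[0, 0, 0]]^T = 0.

v_1 = [[0, 1, 2]]^T, v_2 = [[1, 1, 2]]^T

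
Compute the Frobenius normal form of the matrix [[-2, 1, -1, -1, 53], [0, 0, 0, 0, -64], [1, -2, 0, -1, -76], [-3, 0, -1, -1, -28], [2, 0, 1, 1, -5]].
The invariant factors of A (the non-unit diagonal entries of the Smith normal form of xI - A over ℚ[x]) are (x + 4)(x^2 + 2x - 4)^2, each dividing the next. The characteristic polynomial is their product, (x + 4)(x^2 + 2x - 4)^2.

The rational canonical form is the block-diagonal matrix of companion matrices C(f_i):
R = [[0, 0, 0, 0, -64], [1, 0, 0, 0, 48], [0, 1, 0, 0, 32], [0, 0, 1, 0, -12], [0, 0, 0, 1, -8]].

Note the characteristic polynomial does not split into linear factors over ℚ, so A has no Jordan form over ℚ; the rational canonical form exists over any field.

R = [[0, 0, 0, 0, -64], [1, 0, 0, 0, 48], [0, 1, 0, 0, 32], [0, 0, 1, 0, -12], [0, 0, 0, 1, -8]]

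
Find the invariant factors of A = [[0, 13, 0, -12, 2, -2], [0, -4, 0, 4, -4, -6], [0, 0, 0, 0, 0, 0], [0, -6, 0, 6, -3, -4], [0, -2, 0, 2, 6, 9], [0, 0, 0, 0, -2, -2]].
The Jordan structure of A has elementary divisors x^2, x, (x - 2)^3. Arranging the block sizes at each eigenvalue in decreasing order and taking row products gives the invariant factors.

Invariant factors (smallest first, each dividing the next): x, x^2(x - 2)^3.

Check: the last factor x^2(x - 2)^3 is the minimal polynomial, and the product x^3(x - 2)^3 is the characteristic polynomial.

x, x^2(x - 2)^3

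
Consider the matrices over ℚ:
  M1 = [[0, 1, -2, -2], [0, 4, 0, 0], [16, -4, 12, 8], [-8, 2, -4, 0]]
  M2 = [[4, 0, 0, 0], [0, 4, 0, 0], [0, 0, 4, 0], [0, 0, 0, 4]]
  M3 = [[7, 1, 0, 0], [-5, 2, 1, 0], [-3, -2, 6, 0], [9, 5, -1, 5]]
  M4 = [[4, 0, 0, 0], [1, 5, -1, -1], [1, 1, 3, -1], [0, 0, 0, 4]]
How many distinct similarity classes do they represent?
Characteristic polynomials: χ_{M1} = (x - 4)^4, χ_{M2} = (x - 4)^4, χ_{M3} = (x - 5)^4, χ_{M4} = (x - 4)^4.

{M1, M4}: invariant factors x - 4, x - 4, (x - 4)^2.

{M2}: invariant factors x - 4, x - 4, x - 4, x - 4.

{M3}: invariant factors x - 5, (x - 5)^3.

Matrices are similar if and only if their invariant-factor lists agree; the partition into similarity classes is {M1, M4}, {M2}, {M3}.

3 classes: {M1, M4}, {M2}, {M3}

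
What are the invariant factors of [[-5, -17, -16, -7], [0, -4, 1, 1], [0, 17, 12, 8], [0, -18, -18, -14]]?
The Jordan structure of A has elementary divisors (x + 5)^3, (x - 4). Arranging the block sizes at each eigenvalue in decreasing order and taking row products gives the invariant factors.

Invariant factors (smallest first, each dividing the next): (x - 4)(x + 5)^3.

Check: the last factor (x - 4)(x + 5)^3 is the minimal polynomial, and the product (x - 4)(x + 5)^3 is the characteristic polynomial.

(x - 4)(x + 5)^3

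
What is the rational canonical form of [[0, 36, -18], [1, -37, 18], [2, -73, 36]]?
The invariant factors of A (the non-unit diagonal entries of the Smith normal form of xI - A over ℚ[x]) are (x - 3)(x^2 + 4x - 6), each dividing the next. The characteristic polynomial is their product, (x - 3)(x^2 + 4x - 6).

The rational canonical form is the block-diagonal matrix of companion matrices C(f_i):
R = [[0, 0, -18], [1, 0, 18], [0, 1, -1]].

Note the characteristic polynomial does not split into linear factors over ℚ, so A has no Jordan form over ℚ; the rational canonical form exists over any field.

R = [[0, 0, -18], [1, 0, 18], [0, 1, -1]]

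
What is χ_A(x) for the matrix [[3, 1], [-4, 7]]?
xI - A = [[x - 3, -1], [4, x - 7]].

Expanding det(xI - A) along the first row:
det(xI - A) = + (x - 3)·det([[x - 7]]) - (-1)·det([[4]]).

Evaluating gives χ_A(x) = x^2 - 10x + 25 = (x - 5)^2.

χ_A(x) = (x - 5)^2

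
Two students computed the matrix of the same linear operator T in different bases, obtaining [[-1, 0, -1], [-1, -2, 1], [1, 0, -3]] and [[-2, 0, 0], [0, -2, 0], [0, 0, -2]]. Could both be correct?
Both have characteristic polynomial (x + 2)^3, but the minimal polynomial of A is (x + 2)^2 while the minimal polynomial of B is x + 2. The minimal polynomial is a similarity invariant, so A and B are not similar.

No.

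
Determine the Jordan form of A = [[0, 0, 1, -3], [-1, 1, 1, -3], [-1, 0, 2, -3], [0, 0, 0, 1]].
J = [[1, 1, 0, 0], [0, 1, 0, 0], [0, 0, 1, 0], [0, 0, 0, 1]]

The characteristic polynomial is det(xI - A) = (x - 1)^4, so the eigenvalues are 1 (algebraic multiplicity 4).

For λ = 1: rank(A - I) = 1, rank((A - I)^2) = 0. The eigenspace has dimension 4 - 1 = 3, so there are 3 Jordan blocks; the rank sequence gives block sizes [2, 1, 1].

Assembling the blocks gives the Jordan form J above.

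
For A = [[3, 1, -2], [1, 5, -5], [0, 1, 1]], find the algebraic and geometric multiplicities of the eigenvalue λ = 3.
algebraic multiplicity 3, geometric multiplicity 1

The characteristic polynomial is (x - 3)^3, so the factor x - 3 appears with exponent 3: the algebraic multiplicity is 3.

rank(A - 3I) = 2, so the eigenspace has dimension 3 - 2 = 1: the geometric multiplicity is 1.

Since 1 < 3, A is not diagonalizable.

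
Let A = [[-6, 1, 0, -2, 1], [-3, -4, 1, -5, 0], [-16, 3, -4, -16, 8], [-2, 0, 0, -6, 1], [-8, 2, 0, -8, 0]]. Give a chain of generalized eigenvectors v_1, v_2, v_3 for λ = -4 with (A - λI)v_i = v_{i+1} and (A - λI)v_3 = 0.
We seek v_1 ∈ ker((A + 4I)^3) \ ker((A + 4I)^2), then set v_{i+1} = (A + 4I) v_i.

One such chain is v_1 = [[0, 0, 1, 0, 0]]^T, v_2 = [[0, 1, 0, 0, 0]]^T, v_3 = [[1, 0, 3, 0, 2]]^T. Check: (A + 4I) v_3 = [[0, 0, 0, 0, 0]]^T = 0.

v_1 = [[0, 0, 1, 0, 0]]^T, v_2 = [[0, 1, 0, 0, 0]]^T, v_3 = [[1, 0, 3, 0, 2]]^T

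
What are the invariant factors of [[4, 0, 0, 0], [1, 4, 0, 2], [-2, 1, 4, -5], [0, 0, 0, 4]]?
The Jordan structure of A has elementary divisors (x - 4)^3, (x - 4). Arranging the block sizes at each eigenvalue in decreasing order and taking row products gives the invariant factors.

Invariant factors (smallest first, each dividing the next): x - 4, (x - 4)^3.

Check: the last factor (x - 4)^3 is the minimal polynomial, and the product (x - 4)^4 is the characteristic polynomial.

x - 4, (x - 4)^3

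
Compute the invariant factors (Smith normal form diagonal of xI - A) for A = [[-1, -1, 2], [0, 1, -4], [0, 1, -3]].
x + 1, (x + 1)^2

The Jordan structure of A has elementary divisors (x + 1)^2, (x + 1). Arranging the block sizes at each eigenvalue in decreasing order and taking row products gives the invariant factors.

Invariant factors (smallest first, each dividing the next): x + 1, (x + 1)^2.

Check: the last factor (x + 1)^2 is the minimal polynomial, and the product (x + 1)^3 is the characteristic polynomial.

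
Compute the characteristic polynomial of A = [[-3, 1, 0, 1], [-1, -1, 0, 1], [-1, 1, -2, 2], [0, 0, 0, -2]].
χ_A(x) = (x + 2)^4

xI - A = [[x + 3, -1, 0, -1], [1, x + 1, 0, -1], [1, -1, x + 2, -2], [0, 0, 0, x + 2]].

Expanding det(xI - A) along the first row:
det(xI - A) = + (x + 3)·det([[x + 1, 0, -1], [-1, x + 2, -2], [0, 0, x + 2]]) - (-1)·det([[1, 0, -1], [1, x + 2, -2], [0, 0, x + 2]]) + (0)·det([[1, x + 1, -1], [1, -1, -2], [0, 0, x + 2]]) - (-1)·det([[1, x + 1, 0], [1, -1, x + 2], [0, 0, 0]]).

Evaluating gives χ_A(x) = x^4 + 8x^3 + 24x^2 + 32x + 16 = (x + 2)^4.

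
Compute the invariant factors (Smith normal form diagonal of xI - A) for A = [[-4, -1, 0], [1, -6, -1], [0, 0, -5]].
(x + 5)^3

The Jordan structure of A has elementary divisors (x + 5)^3. Arranging the block sizes at each eigenvalue in decreasing order and taking row products gives the invariant factors.

Invariant factors (smallest first, each dividing the next): (x + 5)^3.

Check: the last factor (x + 5)^3 is the minimal polynomial, and the product (x + 5)^3 is the characteristic polynomial.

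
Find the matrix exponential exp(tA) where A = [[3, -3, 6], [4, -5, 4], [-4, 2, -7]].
e^{tA} = [[(6*t + 1)*e^{-3*t}, -3*t*e^{-3*t}, 6*t*e^{-3*t}], [4*t*e^{-3*t}, (1 - 2*t)*e^{-3*t}, 4*t*e^{-3*t}], [-4*t*e^{-3*t}, 2*t*e^{-3*t}, (1 - 4*t)*e^{-3*t}]]

A has Jordan form J = [[-3, 1, 0], [0, -3, 0], [0, 0, -3]] with A = PJP^{-1}, so e^{tA} = P e^{tJ} P^{-1}.

For a Jordan block J_k(λ), e^{tJ_k(λ)} = e^{λt} · (I + tN + t^2 N^2/2! + ... + t^{k-1} N^{k-1}/(k-1)!) where N is the nilpotent superdiagonal part.

Assembling the blocks and conjugating back gives the entries of e^{tA} as shown above.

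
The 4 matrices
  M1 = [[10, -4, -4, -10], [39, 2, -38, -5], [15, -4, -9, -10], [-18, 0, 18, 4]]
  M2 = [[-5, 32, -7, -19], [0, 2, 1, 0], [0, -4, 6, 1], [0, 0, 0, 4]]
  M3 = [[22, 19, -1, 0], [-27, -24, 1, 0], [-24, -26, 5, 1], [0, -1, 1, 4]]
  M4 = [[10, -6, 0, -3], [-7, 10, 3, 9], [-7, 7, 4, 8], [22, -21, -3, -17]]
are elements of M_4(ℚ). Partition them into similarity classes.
Characteristic polynomials: χ_{M1} = (x - 4)^3(x + 5), χ_{M2} = (x - 4)^3(x + 5), χ_{M3} = (x - 4)^3(x + 5), χ_{M4} = (x - 4)^3(x + 5).

{M1}: invariant factors x - 4, (x - 4)^2(x + 5).

{M2, M3, M4}: invariant factors (x - 4)^3(x + 5).

Matrices are similar if and only if their invariant-factor lists agree; the partition into similarity classes is {M1}, {M2, M3, M4}.

2 classes: {M1}, {M2, M3, M4}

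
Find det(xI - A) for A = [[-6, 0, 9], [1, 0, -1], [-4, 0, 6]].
χ_A(x) = x^3

xI - A = [[x + 6, 0, -9], [-1, x, 1], [4, 0, x - 6]].

Expanding det(xI - A) along the first row:
det(xI - A) = + (x + 6)·det([[x, 1], [0, x - 6]]) - (0)·det([[-1, 1], [4, x - 6]]) + (-9)·det([[-1, x], [4, 0]]).

Evaluating gives χ_A(x) = x^3.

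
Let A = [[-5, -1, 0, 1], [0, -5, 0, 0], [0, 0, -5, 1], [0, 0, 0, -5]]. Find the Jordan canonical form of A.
J = [[-5, 1, 0, 0], [0, -5, 0, 0], [0, 0, -5, 1], [0, 0, 0, -5]]

The characteristic polynomial is det(xI - A) = (x + 5)^4, so the eigenvalues are -5 (algebraic multiplicity 4).

For λ = -5: rank(A + 5I) = 2, rank((A + 5I)^2) = 0. The eigenspace has dimension 4 - 2 = 2, so there are 2 Jordan blocks; the rank sequence gives block sizes [2, 2].

Assembling the blocks gives the Jordan form J above.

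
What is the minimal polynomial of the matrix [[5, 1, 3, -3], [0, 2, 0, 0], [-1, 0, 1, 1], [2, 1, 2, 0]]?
m_A(x) = (x - 2)^2

The characteristic polynomial factors as (x - 2)^4. The minimal polynomial is ∏(x - λ)^{k_λ} where k_λ is the size of the largest Jordan block at λ.

For λ = 2: rank(A - 2I) = 2, and the largest Jordan block has size 2 (the smallest k with rank((A - 2I)^k) = rank((A - 2I)^(k+1))).

So m_A(x) = (x - 2)^2.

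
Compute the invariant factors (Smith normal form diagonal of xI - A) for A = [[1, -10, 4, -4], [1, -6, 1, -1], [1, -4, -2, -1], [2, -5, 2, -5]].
x + 3, (x + 3)^3

The Jordan structure of A has elementary divisors (x + 3)^3, (x + 3). Arranging the block sizes at each eigenvalue in decreasing order and taking row products gives the invariant factors.

Invariant factors (smallest first, each dividing the next): x + 3, (x + 3)^3.

Check: the last factor (x + 3)^3 is the minimal polynomial, and the product (x + 3)^4 is the characteristic polynomial.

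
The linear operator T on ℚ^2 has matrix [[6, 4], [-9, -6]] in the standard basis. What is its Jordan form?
J = [[0, 1], [0, 0]]

The characteristic polynomial is det(xI - A) = x^2, so the eigenvalues are 0 (algebraic multiplicity 2).

For λ = 0: rank(A) = 1, rank(A^2) = 0. The eigenspace has dimension 2 - 1 = 1, so there is 1 Jordan block; the rank sequence gives block sizes [2].

Assembling the blocks gives the Jordan form J above.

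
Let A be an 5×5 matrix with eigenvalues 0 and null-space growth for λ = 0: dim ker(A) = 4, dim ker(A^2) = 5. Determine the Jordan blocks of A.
Jordan blocks: (0, 2), (0, 1), (0, 1), (0, 1)

λ = 0: successive nullity increments [4, 1] count blocks of size ≥ k; block sizes are [2, 1, 1, 1].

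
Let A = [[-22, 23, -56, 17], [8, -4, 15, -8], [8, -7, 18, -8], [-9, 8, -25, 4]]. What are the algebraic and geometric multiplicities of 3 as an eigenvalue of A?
algebraic multiplicity 2, geometric multiplicity 1

The characteristic polynomial is (x - 3)^2(x + 5)^2, so the factor x - 3 appears with exponent 2: the algebraic multiplicity is 2.

rank(A - 3I) = 3, so the eigenspace has dimension 4 - 3 = 1: the geometric multiplicity is 1.

Since 1 < 2, A is not diagonalizable.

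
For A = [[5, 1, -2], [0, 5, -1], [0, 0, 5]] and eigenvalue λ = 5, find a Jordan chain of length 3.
v_1 = [[-2, 3, 1]]^T, v_2 = [[1, -1, 0]]^T, v_3 = [[-1, 0, 0]]^T

We seek v_1 ∈ ker((A - 5I)^3) \ ker((A - 5I)^2), then set v_{i+1} = (A - 5I) v_i.

One such chain is v_1 = [[-2, 3, 1]]^T, v_2 = [[1, -1, 0]]^T, v_3 = [[-1, 0, 0]]^T. Check: (A - 5I) v_3 = [[0, 0, 0]]^T = 0.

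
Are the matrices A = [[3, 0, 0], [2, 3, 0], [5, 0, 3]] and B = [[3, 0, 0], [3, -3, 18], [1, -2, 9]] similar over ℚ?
Yes.

Two matrices over a field are similar if and only if they have the same invariant factors.

Both A and B have characteristic polynomial (x - 3)^3 and minimal polynomial (x - 3)^2. Computing further, both have invariant factors x - 3, (x - 3)^2. Hence A and B are similar.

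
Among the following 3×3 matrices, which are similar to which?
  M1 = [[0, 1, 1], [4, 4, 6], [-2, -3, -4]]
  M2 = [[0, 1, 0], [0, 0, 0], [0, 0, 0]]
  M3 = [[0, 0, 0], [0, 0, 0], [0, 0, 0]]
3 classes: {M1}, {M2}, {M3}

Characteristic polynomials: χ_{M1} = x^3, χ_{M2} = x^3, χ_{M3} = x^3.

{M1}: invariant factors x^3.

{M2}: invariant factors x, x^2.

{M3}: invariant factors x, x, x.

Matrices are similar if and only if their invariant-factor lists agree; the partition into similarity classes is {M1}, {M2}, {M3}.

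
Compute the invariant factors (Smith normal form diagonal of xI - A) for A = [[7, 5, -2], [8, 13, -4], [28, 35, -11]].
The Jordan structure of A has elementary divisors (x - 3)^2, (x - 3). Arranging the block sizes at each eigenvalue in decreasing order and taking row products gives the invariant factors.

Invariant factors (smallest first, each dividing the next): x - 3, (x - 3)^2.

Check: the last factor (x - 3)^2 is the minimal polynomial, and the product (x - 3)^3 is the characteristic polynomial.

x - 3, (x - 3)^2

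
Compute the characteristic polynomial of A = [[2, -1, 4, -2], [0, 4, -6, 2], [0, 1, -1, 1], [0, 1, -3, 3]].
xI - A = [[x - 2, 1, -4, 2], [0, x - 4, 6, -2], [0, -1, x + 1, -1], [0, -1, 3, x - 3]].

Expanding det(xI - A) along the first row:
det(xI - A) = + (x - 2)·det([[x - 4, 6, -2], [-1, x + 1, -1], [-1, 3, x - 3]]) - (1)·det([[0, 6, -2], [0, x + 1, -1], [0, 3, x - 3]]) + (-4)·det([[0, x - 4, -2], [0, -1, -1], [0, -1, x - 3]]) - (2)·det([[0, x - 4, 6], [0, -1, x + 1], [0, -1, 3]]).

Evaluating gives χ_A(x) = x^4 - 8x^3 + 24x^2 - 32x + 16 = (x - 2)^4.

χ_A(x) = (x - 2)^4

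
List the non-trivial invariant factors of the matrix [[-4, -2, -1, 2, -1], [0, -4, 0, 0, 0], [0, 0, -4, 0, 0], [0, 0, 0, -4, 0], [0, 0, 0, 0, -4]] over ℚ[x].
x + 4, x + 4, x + 4, (x + 4)^2

The Jordan structure of A has elementary divisors (x + 4)^2, (x + 4), (x + 4), (x + 4). Arranging the block sizes at each eigenvalue in decreasing order and taking row products gives the invariant factors.

Invariant factors (smallest first, each dividing the next): x + 4, x + 4, x + 4, (x + 4)^2.

Check: the last factor (x + 4)^2 is the minimal polynomial, and the product (x + 4)^5 is the characteristic polynomial.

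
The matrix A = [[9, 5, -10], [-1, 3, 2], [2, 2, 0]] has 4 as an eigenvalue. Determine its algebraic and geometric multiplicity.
The characteristic polynomial is (x - 4)^3, so the factor x - 4 appears with exponent 3: the algebraic multiplicity is 3.

rank(A - 4I) = 1, so the eigenspace has dimension 3 - 1 = 2: the geometric multiplicity is 2.

Since 2 < 3, A is not diagonalizable.

algebraic multiplicity 3, geometric multiplicity 2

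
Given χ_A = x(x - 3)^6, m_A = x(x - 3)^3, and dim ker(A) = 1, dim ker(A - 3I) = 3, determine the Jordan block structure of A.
λ = 0: algebraic multiplicity 1 (exponent in χ_A), largest block size 1 (exponent in m_A), 1 block (geometric multiplicity). This forces block sizes [1].
λ = 3: algebraic multiplicity 6 (exponent in χ_A), largest block size 3 (exponent in m_A), 3 blocks (geometric multiplicity). These force block sizes [3, 2, 1].

Jordan blocks: (0, 1), (3, 3), (3, 2), (3, 1)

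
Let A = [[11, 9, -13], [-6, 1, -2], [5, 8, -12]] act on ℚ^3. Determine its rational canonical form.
R = [[0, 0, -5], [1, 0, -2], [0, 1, 0]]

The invariant factors of A (the non-unit diagonal entries of the Smith normal form of xI - A over ℚ[x]) are x^3 + 2x + 5, each dividing the next. The characteristic polynomial is their product, x^3 + 2x + 5.

The rational canonical form is the block-diagonal matrix of companion matrices C(f_i):
R = [[0, 0, -5], [1, 0, -2], [0, 1, 0]].

Note the characteristic polynomial does not split into linear factors over ℚ, so A has no Jordan form over ℚ; the rational canonical form exists over any field.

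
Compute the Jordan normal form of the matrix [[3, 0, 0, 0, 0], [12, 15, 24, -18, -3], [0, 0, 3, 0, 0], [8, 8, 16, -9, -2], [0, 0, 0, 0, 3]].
J = [[3, 1, 0, 0, 0], [0, 3, 0, 0, 0], [0, 0, 3, 0, 0], [0, 0, 0, 3, 0], [0, 0, 0, 0, 3]]

The characteristic polynomial is det(xI - A) = (x - 3)^5, so the eigenvalues are 3 (algebraic multiplicity 5).

For λ = 3: rank(A - 3I) = 1, rank((A - 3I)^2) = 0. The eigenspace has dimension 5 - 1 = 4, so there are 4 Jordan blocks; the rank sequence gives block sizes [2, 1, 1, 1].

Assembling the blocks gives the Jordan form J above.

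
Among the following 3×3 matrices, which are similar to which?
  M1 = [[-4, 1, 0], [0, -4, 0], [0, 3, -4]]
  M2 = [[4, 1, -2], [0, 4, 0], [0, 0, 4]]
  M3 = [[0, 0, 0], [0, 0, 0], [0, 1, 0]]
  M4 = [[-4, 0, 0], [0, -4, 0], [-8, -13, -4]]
3 classes: {M1, M4}, {M2}, {M3}

Characteristic polynomials: χ_{M1} = (x + 4)^3, χ_{M2} = (x - 4)^3, χ_{M3} = x^3, χ_{M4} = (x + 4)^3.

{M1, M4}: invariant factors x + 4, (x + 4)^2.

{M2}: invariant factors x - 4, (x - 4)^2.

{M3}: invariant factors x, x^2.

Matrices are similar if and only if their invariant-factor lists agree; the partition into similarity classes is {M1, M4}, {M2}, {M3}.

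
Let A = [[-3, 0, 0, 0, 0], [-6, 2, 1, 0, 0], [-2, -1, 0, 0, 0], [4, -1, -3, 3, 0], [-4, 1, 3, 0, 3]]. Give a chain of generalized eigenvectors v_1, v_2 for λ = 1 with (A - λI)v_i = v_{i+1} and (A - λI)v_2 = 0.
We seek v_1 ∈ ker((A - I)^2) \ ker(A - I), then set v_{i+1} = (A - I) v_i.

One such chain is v_1 = [[0, 0, 1, 1, -1]]^T, v_2 = [[0, 1, -1, -1, 1]]^T. Check: (A - I) v_2 = [[0, 0, 0, 0, 0]]^T = 0.

v_1 = [[0, 0, 1, 1, -1]]^T, v_2 = [[0, 1, -1, -1, 1]]^T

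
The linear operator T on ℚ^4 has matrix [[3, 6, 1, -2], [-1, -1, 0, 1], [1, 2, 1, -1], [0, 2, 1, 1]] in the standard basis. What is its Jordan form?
J = [[1, 1, 0, 0], [0, 1, 1, 0], [0, 0, 1, 0], [0, 0, 0, 1]]

The characteristic polynomial is det(xI - A) = (x - 1)^4, so the eigenvalues are 1 (algebraic multiplicity 4).

For λ = 1: rank(A - I) = 2, rank((A - I)^2) = 1, rank((A - I)^3) = 0. The eigenspace has dimension 4 - 2 = 2, so there are 2 Jordan blocks; the rank sequence gives block sizes [3, 1].

Assembling the blocks gives the Jordan form J above.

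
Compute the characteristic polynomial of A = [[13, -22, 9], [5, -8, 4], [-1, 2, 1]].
χ_A(x) = (x - 2)^3

xI - A = [[x - 13, 22, -9], [-5, x + 8, -4], [1, -2, x - 1]].

Expanding det(xI - A) along the first row:
det(xI - A) = + (x - 13)·det([[x + 8, -4], [-2, x - 1]]) - (22)·det([[-5, -4], [1, x - 1]]) + (-9)·det([[-5, x + 8], [1, -2]]).

Evaluating gives χ_A(x) = x^3 - 6x^2 + 12x - 8 = (x - 2)^3.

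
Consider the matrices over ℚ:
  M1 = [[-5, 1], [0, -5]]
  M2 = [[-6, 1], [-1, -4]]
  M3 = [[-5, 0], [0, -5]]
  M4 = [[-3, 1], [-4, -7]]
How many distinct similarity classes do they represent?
Characteristic polynomials: χ_{M1} = (x + 5)^2, χ_{M2} = (x + 5)^2, χ_{M3} = (x + 5)^2, χ_{M4} = (x + 5)^2.

{M1, M2, M4}: invariant factors (x + 5)^2.

{M3}: invariant factors x + 5, x + 5.

Matrices are similar if and only if their invariant-factor lists agree; the partition into similarity classes is {M1, M2, M4}, {M3}.

2 classes: {M1, M2, M4}, {M3}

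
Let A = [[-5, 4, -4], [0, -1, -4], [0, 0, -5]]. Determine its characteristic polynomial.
xI - A = [[x + 5, -4, 4], [0, x + 1, 4], [0, 0, x + 5]].

Expanding det(xI - A) along the first row:
det(xI - A) = + (x + 5)·det([[x + 1, 4], [0, x + 5]]) - (-4)·det([[0, 4], [0, x + 5]]) + (4)·det([[0, x + 1], [0, 0]]).

Evaluating gives χ_A(x) = x^3 + 11x^2 + 35x + 25 = (x + 1)(x + 5)^2.

χ_A(x) = (x + 1)(x + 5)^2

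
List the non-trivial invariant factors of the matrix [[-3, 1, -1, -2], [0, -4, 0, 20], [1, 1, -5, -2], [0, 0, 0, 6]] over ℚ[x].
The Jordan structure of A has elementary divisors (x + 4)^2, (x + 4), (x - 6). Arranging the block sizes at each eigenvalue in decreasing order and taking row products gives the invariant factors.

Invariant factors (smallest first, each dividing the next): x + 4, (x - 6)(x + 4)^2.

Check: the last factor (x - 6)(x + 4)^2 is the minimal polynomial, and the product (x - 6)(x + 4)^3 is the characteristic polynomial.

x + 4, (x - 6)(x + 4)^2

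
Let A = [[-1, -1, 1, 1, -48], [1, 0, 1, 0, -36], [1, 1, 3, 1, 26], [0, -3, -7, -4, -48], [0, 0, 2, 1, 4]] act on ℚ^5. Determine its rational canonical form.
R = [[0, 0, 0, 0, -30], [1, 0, 0, 0, -34], [0, 1, 0, 0, -2], [0, 0, 1, 0, 17], [0, 0, 0, 1, 2]]

The invariant factors of A (the non-unit diagonal entries of the Smith normal form of xI - A over ℚ[x]) are (x - 5)(x + 3)(x^3 - 2x - 2), each dividing the next. The characteristic polynomial is their product, (x - 5)(x + 3)(x^3 - 2x - 2).

The rational canonical form is the block-diagonal matrix of companion matrices C(f_i):
R = [[0, 0, 0, 0, -30], [1, 0, 0, 0, -34], [0, 1, 0, 0, -2], [0, 0, 1, 0, 17], [0, 0, 0, 1, 2]].

Note the characteristic polynomial does not split into linear factors over ℚ, so A has no Jordan form over ℚ; the rational canonical form exists over any field.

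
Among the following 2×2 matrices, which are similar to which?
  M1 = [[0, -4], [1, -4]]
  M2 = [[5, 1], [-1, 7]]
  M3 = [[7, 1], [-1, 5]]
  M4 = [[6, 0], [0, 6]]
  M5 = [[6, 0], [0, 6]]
3 classes: {M1}, {M2, M3}, {M4, M5}

Characteristic polynomials: χ_{M1} = (x + 2)^2, χ_{M2} = (x - 6)^2, χ_{M3} = (x - 6)^2, χ_{M4} = (x - 6)^2, χ_{M5} = (x - 6)^2.

{M1}: invariant factors (x + 2)^2.

{M2, M3}: invariant factors (x - 6)^2.

{M4, M5}: invariant factors x - 6, x - 6.

Matrices are similar if and only if their invariant-factor lists agree; the partition into similarity classes is {M1}, {M2, M3}, {M4, M5}.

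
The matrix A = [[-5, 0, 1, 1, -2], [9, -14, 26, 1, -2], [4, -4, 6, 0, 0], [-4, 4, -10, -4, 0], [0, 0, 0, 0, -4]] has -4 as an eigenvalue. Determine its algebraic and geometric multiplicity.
The characteristic polynomial is (x + 4)^4(x + 5), so the factor x + 4 appears with exponent 4: the algebraic multiplicity is 4.

rank(A + 4I) = 2, so the eigenspace has dimension 5 - 2 = 3: the geometric multiplicity is 3.

Since 3 < 4, A is not diagonalizable.

algebraic multiplicity 4, geometric multiplicity 3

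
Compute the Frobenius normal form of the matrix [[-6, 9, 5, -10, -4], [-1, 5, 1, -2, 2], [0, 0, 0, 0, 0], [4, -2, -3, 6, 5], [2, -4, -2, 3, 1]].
The invariant factors of A (the non-unit diagonal entries of the Smith normal form of xI - A over ℚ[x]) are x^2 - 3x + 3, x(x^2 - 3x + 3), each dividing the next. The characteristic polynomial is their product, x(x^2 - 3x + 3)^2.

The rational canonical form is the block-diagonal matrix of companion matrices C(f_i):
R = [[0, -3, 0, 0, 0], [1, 3, 0, 0, 0], [0, 0, 0, 0, 0], [0, 0, 1, 0, -3], [0, 0, 0, 1, 3]].

Note the characteristic polynomial does not split into linear factors over ℚ, so A has no Jordan form over ℚ; the rational canonical form exists over any field.

R = [[0, -3, 0, 0, 0], [1, 3, 0, 0, 0], [0, 0, 0, 0, 0], [0, 0, 1, 0, -3], [0, 0, 0, 1, 3]]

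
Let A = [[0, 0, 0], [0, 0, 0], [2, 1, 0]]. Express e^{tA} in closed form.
A has Jordan form J = [[0, 1, 0], [0, 0, 0], [0, 0, 0]] with A = PJP^{-1}, so e^{tA} = P e^{tJ} P^{-1}.

For a Jordan block J_k(λ), e^{tJ_k(λ)} = e^{λt} · (I + tN + t^2 N^2/2! + ... + t^{k-1} N^{k-1}/(k-1)!) where N is the nilpotent superdiagonal part.

Assembling the blocks and conjugating back gives the entries of e^{tA} as shown above.

e^{tA} = [[1, 0, 0], [0, 1, 0], [2*t, t, 1]]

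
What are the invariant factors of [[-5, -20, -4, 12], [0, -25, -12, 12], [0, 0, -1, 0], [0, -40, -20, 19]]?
(x + 1)(x + 5), (x + 1)(x + 5)

The Jordan structure of A has elementary divisors (x + 5), (x + 5), (x + 1), (x + 1). Arranging the block sizes at each eigenvalue in decreasing order and taking row products gives the invariant factors.

Invariant factors (smallest first, each dividing the next): (x + 1)(x + 5), (x + 1)(x + 5).

Check: the last factor (x + 1)(x + 5) is the minimal polynomial, and the product (x + 1)^2(x + 5)^2 is the characteristic polynomial.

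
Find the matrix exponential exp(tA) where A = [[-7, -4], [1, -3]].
e^{tA} = [[(1 - 2*t)*e^{-5*t}, -4*t*e^{-5*t}], [t*e^{-5*t}, (2*t + 1)*e^{-5*t}]]

A has Jordan form J = [[-5, 1], [0, -5]] with A = PJP^{-1}, so e^{tA} = P e^{tJ} P^{-1}.

For a Jordan block J_k(λ), e^{tJ_k(λ)} = e^{λt} · (I + tN + t^2 N^2/2! + ... + t^{k-1} N^{k-1}/(k-1)!) where N is the nilpotent superdiagonal part.

Assembling the blocks and conjugating back gives the entries of e^{tA} as shown above.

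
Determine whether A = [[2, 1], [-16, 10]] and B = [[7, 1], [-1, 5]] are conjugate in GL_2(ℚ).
Two matrices over a field are similar if and only if they have the same invariant factors.

Both A and B have characteristic polynomial (x - 6)^2 and minimal polynomial (x - 6)^2. Computing further, both have invariant factors (x - 6)^2. Hence A and B are similar.

Yes.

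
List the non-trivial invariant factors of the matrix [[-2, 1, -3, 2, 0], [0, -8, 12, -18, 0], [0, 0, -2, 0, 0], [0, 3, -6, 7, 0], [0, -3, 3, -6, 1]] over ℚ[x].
The Jordan structure of A has elementary divisors (x + 2)^2, (x + 2), (x - 1), (x - 1). Arranging the block sizes at each eigenvalue in decreasing order and taking row products gives the invariant factors.

Invariant factors (smallest first, each dividing the next): (x - 1)(x + 2), (x - 1)(x + 2)^2.

Check: the last factor (x - 1)(x + 2)^2 is the minimal polynomial, and the product (x - 1)^2(x + 2)^3 is the characteristic polynomial.

(x - 1)(x + 2), (x - 1)(x + 2)^2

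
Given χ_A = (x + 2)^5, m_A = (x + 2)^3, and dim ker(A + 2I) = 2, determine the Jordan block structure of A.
Jordan blocks: (-2, 3), (-2, 2)

λ = -2: algebraic multiplicity 5 (exponent in χ_A), largest block size 3 (exponent in m_A), 2 blocks (geometric multiplicity). These force block sizes [3, 2].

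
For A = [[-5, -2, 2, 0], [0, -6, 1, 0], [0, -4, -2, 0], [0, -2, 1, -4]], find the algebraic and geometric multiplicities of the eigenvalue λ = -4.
The characteristic polynomial is (x + 4)^3(x + 5), so the factor x + 4 appears with exponent 3: the algebraic multiplicity is 3.

rank(A + 4I) = 2, so the eigenspace has dimension 4 - 2 = 2: the geometric multiplicity is 2.

Since 2 < 3, A is not diagonalizable.

algebraic multiplicity 3, geometric multiplicity 2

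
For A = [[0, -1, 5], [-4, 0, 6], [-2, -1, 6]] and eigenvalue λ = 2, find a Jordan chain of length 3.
v_1 = [[2, -1, 1]]^T, v_2 = [[2, 0, 1]]^T, v_3 = [[1, -2, 0]]^T

We seek v_1 ∈ ker((A - 2I)^3) \ ker((A - 2I)^2), then set v_{i+1} = (A - 2I) v_i.

One such chain is v_1 = [[2, -1, 1]]^T, v_2 = [[2, 0, 1]]^T, v_3 = [[1, -2, 0]]^T. Check: (A - 2I) v_3 = [[0, 0, 0]]^T = 0.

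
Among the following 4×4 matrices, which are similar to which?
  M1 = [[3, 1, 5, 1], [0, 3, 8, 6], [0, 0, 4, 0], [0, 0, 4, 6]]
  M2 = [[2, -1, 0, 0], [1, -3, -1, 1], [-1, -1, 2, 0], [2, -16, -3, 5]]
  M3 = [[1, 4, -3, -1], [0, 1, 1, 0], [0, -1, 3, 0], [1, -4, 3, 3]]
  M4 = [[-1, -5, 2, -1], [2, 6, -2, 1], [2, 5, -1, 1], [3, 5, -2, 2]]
Characteristic polynomials: χ_{M1} = (x - 6)(x - 4)(x - 3)^2, χ_{M2} = (x - 2)^2(x - 1)^2, χ_{M3} = (x - 2)^4, χ_{M4} = (x - 2)^2(x - 1)^2.

{M1}: invariant factors (x - 6)(x - 4)(x - 3)^2.

{M2}: invariant factors (x - 2)^2(x - 1)^2.

{M3}: invariant factors x - 2, (x - 2)^3.

{M4}: invariant factors x - 1, (x - 2)^2(x - 1).

Matrices are similar if and only if their invariant-factor lists agree; the partition into similarity classes is {M1}, {M2}, {M3}, {M4}.

4 classes: {M1}, {M2}, {M3}, {M4}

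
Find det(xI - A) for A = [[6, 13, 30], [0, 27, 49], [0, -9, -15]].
χ_A(x) = (x - 6)^3

xI - A = [[x - 6, -13, -30], [0, x - 27, -49], [0, 9, x + 15]].

Expanding det(xI - A) along the first row:
det(xI - A) = + (x - 6)·det([[x - 27, -49], [9, x + 15]]) - (-13)·det([[0, -49], [0, x + 15]]) + (-30)·det([[0, x - 27], [0, 9]]).

Evaluating gives χ_A(x) = x^3 - 18x^2 + 108x - 216 = (x - 6)^3.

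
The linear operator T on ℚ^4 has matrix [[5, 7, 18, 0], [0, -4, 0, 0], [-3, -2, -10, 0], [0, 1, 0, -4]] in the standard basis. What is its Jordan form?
J = [[-4, 1, 0, 0], [0, -4, 0, 0], [0, 0, -4, 0], [0, 0, 0, -1]]

The characteristic polynomial is det(xI - A) = (x + 1)(x + 4)^3, so the eigenvalues are -4 (algebraic multiplicity 3), -1 (algebraic multiplicity 1).

For λ = -4: rank(A + 4I) = 2, rank((A + 4I)^2) = 1. The eigenspace has dimension 4 - 2 = 2, so there are 2 Jordan blocks; the rank sequence gives block sizes [2, 1].

For λ = -1: algebraic multiplicity 1 gives one 1×1 block.

Assembling the blocks gives the Jordan form J above.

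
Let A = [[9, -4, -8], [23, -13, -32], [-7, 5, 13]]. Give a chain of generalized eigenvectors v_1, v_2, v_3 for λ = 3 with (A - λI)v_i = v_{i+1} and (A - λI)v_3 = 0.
We seek v_1 ∈ ker((A - 3I)^3) \ ker((A - 3I)^2), then set v_{i+1} = (A - 3I) v_i.

One such chain is v_1 = [[1, 3, -1]]^T, v_2 = [[2, 7, -2]]^T, v_3 = [[0, -2, 1]]^T. Check: (A - 3I) v_3 = [[0, 0, 0]]^T = 0.

v_1 = [[1, 3, -1]]^T, v_2 = [[2, 7, -2]]^T, v_3 = [[0, -2, 1]]^T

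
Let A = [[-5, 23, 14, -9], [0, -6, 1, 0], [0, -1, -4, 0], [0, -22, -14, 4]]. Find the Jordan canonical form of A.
The characteristic polynomial is det(xI - A) = (x - 4)(x + 5)^3, so the eigenvalues are -5 (algebraic multiplicity 3), 4 (algebraic multiplicity 1).

For λ = -5: rank(A + 5I) = 3, rank((A + 5I)^2) = 2, rank((A + 5I)^3) = 1. The eigenspace has dimension 4 - 3 = 1, so there is 1 Jordan block; the rank sequence gives block sizes [3].

For λ = 4: algebraic multiplicity 1 gives one 1×1 block.

Assembling the blocks gives the Jordan form J above.

J = [[-5, 1, 0, 0], [0, -5, 1, 0], [0, 0, -5, 0], [0, 0, 0, 4]]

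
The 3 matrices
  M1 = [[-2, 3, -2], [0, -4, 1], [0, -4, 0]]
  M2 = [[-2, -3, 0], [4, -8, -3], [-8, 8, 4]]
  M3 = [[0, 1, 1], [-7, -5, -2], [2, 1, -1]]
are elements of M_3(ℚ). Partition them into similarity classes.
1 class: {M1, M2, M3}

Characteristic polynomials: χ_{M1} = (x + 2)^3, χ_{M2} = (x + 2)^3, χ_{M3} = (x + 2)^3.

{M1, M2, M3}: invariant factors (x + 2)^3.

Matrices are similar if and only if their invariant-factor lists agree; the partition into similarity classes is {M1, M2, M3}.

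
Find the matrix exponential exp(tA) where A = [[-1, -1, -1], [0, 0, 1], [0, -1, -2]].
A has Jordan form J = [[-1, 1, 0], [0, -1, 0], [0, 0, -1]] with A = PJP^{-1}, so e^{tA} = P e^{tJ} P^{-1}.

For a Jordan block J_k(λ), e^{tJ_k(λ)} = e^{λt} · (I + tN + t^2 N^2/2! + ... + t^{k-1} N^{k-1}/(k-1)!) where N is the nilpotent superdiagonal part.

Assembling the blocks and conjugating back gives the entries of e^{tA} as shown above.

e^{tA} = [[e^{-t}, -t*e^{-t}, -t*e^{-t}], [0, (t + 1)*e^{-t}, t*e^{-t}], [0, -t*e^{-t}, (1 - t)*e^{-t}]]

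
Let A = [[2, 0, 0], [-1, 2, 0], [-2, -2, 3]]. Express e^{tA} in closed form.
A has Jordan form J = [[2, 1, 0], [0, 2, 0], [0, 0, 3]] with A = PJP^{-1}, so e^{tA} = P e^{tJ} P^{-1}.

For a Jordan block J_k(λ), e^{tJ_k(λ)} = e^{λt} · (I + tN + t^2 N^2/2! + ... + t^{k-1} N^{k-1}/(k-1)!) where N is the nilpotent superdiagonal part.

Assembling the blocks and conjugating back gives the entries of e^{tA} as shown above.

e^{tA} = [[e^{2*t}, 0, 0], [-t*e^{2*t}, e^{2*t}, 0], [-2*t*e^{2*t}, 2*(1 - e^{t})*e^{2*t}, e^{3*t}]]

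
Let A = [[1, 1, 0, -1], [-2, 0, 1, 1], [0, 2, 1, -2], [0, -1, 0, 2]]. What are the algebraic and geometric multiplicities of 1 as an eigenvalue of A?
algebraic multiplicity 4, geometric multiplicity 2

The characteristic polynomial is (x - 1)^4, so the factor x - 1 appears with exponent 4: the algebraic multiplicity is 4.

rank(A - I) = 2, so the eigenspace has dimension 4 - 2 = 2: the geometric multiplicity is 2.

Since 2 < 4, A is not diagonalizable.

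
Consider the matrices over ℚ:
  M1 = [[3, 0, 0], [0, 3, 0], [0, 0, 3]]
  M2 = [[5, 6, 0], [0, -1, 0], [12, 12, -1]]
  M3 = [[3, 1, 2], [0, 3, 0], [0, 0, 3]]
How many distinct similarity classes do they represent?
3 classes: {M1}, {M2}, {M3}

Characteristic polynomials: χ_{M1} = (x - 3)^3, χ_{M2} = (x - 5)(x + 1)^2, χ_{M3} = (x - 3)^3.

{M1}: invariant factors x - 3, x - 3, x - 3.

{M2}: invariant factors x + 1, (x - 5)(x + 1).

{M3}: invariant factors x - 3, (x - 3)^2.

Matrices are similar if and only if their invariant-factor lists agree; the partition into similarity classes is {M1}, {M2}, {M3}.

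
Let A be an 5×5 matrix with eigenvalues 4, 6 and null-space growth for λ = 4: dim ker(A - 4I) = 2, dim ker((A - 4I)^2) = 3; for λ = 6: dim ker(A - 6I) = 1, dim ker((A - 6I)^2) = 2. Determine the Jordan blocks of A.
λ = 4: successive nullity increments [2, 1] count blocks of size ≥ k; block sizes are [2, 1].
λ = 6: successive nullity increments [1, 1] count blocks of size ≥ k; block sizes are [2].

Jordan blocks: (4, 2), (4, 1), (6, 2)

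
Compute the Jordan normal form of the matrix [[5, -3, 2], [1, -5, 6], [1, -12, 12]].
J = [[4, 1, 0], [0, 4, 1], [0, 0, 4]]

The characteristic polynomial is det(xI - A) = (x - 4)^3, so the eigenvalues are 4 (algebraic multiplicity 3).

For λ = 4: rank(A - 4I) = 2, rank((A - 4I)^2) = 1, rank((A - 4I)^3) = 0. The eigenspace has dimension 3 - 2 = 1, so there is 1 Jordan block; the rank sequence gives block sizes [3].

Assembling the blocks gives the Jordan form J above.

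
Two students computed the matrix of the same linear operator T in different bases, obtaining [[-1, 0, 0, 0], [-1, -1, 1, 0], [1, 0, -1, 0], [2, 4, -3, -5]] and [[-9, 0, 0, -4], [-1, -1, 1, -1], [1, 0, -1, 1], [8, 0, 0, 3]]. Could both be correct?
Yes.

Two matrices over a field are similar if and only if they have the same invariant factors.

Both A and B have characteristic polynomial (x + 1)^3(x + 5) and minimal polynomial (x + 1)^3(x + 5). Computing further, both have invariant factors (x + 1)^3(x + 5). Hence A and B are similar.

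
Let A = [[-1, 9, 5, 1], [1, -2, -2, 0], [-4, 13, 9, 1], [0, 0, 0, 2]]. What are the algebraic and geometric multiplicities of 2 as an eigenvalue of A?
algebraic multiplicity 4, geometric multiplicity 2

The characteristic polynomial is (x - 2)^4, so the factor x - 2 appears with exponent 4: the algebraic multiplicity is 4.

rank(A - 2I) = 2, so the eigenspace has dimension 4 - 2 = 2: the geometric multiplicity is 2.

Since 2 < 4, A is not diagonalizable.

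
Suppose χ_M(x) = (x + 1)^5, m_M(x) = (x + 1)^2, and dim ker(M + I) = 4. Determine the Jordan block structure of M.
Jordan blocks: (-1, 2), (-1, 1), (-1, 1), (-1, 1)

λ = -1: algebraic multiplicity 5 (exponent in χ_M), largest block size 2 (exponent in m_M), 4 blocks (geometric multiplicity). These force block sizes [2, 1, 1, 1].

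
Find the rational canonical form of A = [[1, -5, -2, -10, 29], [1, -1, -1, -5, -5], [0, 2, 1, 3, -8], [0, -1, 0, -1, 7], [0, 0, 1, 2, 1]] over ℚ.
The invariant factors of A (the non-unit diagonal entries of the Smith normal form of xI - A over ℚ[x]) are (x - 3)(x + 2)(x^3 + 2), each dividing the next. The characteristic polynomial is their product, (x - 3)(x + 2)(x^3 + 2).

The rational canonical form is the block-diagonal matrix of companion matrices C(f_i):
R = [[0, 0, 0, 0, 12], [1, 0, 0, 0, 2], [0, 1, 0, 0, -2], [0, 0, 1, 0, 6], [0, 0, 0, 1, 1]].

Note the characteristic polynomial does not split into linear factors over ℚ, so A has no Jordan form over ℚ; the rational canonical form exists over any field.

R = [[0, 0, 0, 0, 12], [1, 0, 0, 0, 2], [0, 1, 0, 0, -2], [0, 0, 1, 0, 6], [0, 0, 0, 1, 1]]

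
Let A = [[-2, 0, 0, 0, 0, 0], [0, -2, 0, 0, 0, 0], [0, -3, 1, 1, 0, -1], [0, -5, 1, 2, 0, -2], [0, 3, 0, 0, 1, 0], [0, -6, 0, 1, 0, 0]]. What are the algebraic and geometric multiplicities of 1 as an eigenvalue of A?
algebraic multiplicity 4, geometric multiplicity 2

The characteristic polynomial is (x - 1)^4(x + 2)^2, so the factor x - 1 appears with exponent 4: the algebraic multiplicity is 4.

rank(A - I) = 4, so the eigenspace has dimension 6 - 4 = 2: the geometric multiplicity is 2.

Since 2 < 4, A is not diagonalizable.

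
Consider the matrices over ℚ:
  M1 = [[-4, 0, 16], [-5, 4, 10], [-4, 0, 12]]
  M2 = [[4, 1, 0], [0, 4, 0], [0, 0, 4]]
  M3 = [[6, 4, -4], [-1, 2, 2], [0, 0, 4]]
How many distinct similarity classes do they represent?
Characteristic polynomials: χ_{M1} = (x - 4)^3, χ_{M2} = (x - 4)^3, χ_{M3} = (x - 4)^3.

{M1, M2, M3}: invariant factors x - 4, (x - 4)^2.

Matrices are similar if and only if their invariant-factor lists agree; the partition into similarity classes is {M1, M2, M3}.

1 class: {M1, M2, M3}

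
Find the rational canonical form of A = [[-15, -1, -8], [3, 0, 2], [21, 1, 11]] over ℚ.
R = [[0, 0, -3], [1, 0, -4], [0, 1, -4]]

The invariant factors of A (the non-unit diagonal entries of the Smith normal form of xI - A over ℚ[x]) are (x + 3)(x^2 + x + 1), each dividing the next. The characteristic polynomial is their product, (x + 3)(x^2 + x + 1).

The rational canonical form is the block-diagonal matrix of companion matrices C(f_i):
R = [[0, 0, -3], [1, 0, -4], [0, 1, -4]].

Note the characteristic polynomial does not split into linear factors over ℚ, so A has no Jordan form over ℚ; the rational canonical form exists over any field.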